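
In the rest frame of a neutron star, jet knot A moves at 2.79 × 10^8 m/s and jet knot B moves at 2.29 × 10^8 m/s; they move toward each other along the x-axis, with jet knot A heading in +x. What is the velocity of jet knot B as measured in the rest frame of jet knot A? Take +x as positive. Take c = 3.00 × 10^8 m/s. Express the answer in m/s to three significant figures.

β_A = 0.930, β_B = -0.763 (dividing each by c = 3.00 × 10^8 m/s).
Transform to A's frame with the inverse velocity-addition law: u' = (u − v)/(1 − uv/c²), taking u = β_B and v = β_A.
u' = (-0.763 − 0.930) / (1 − (0.930)(-0.763)) = -1.6933/1.7099 = -0.9903.
u' = -0.9903 × 3.00 × 10^8 m/s.

-2.97 × 10^8 m/s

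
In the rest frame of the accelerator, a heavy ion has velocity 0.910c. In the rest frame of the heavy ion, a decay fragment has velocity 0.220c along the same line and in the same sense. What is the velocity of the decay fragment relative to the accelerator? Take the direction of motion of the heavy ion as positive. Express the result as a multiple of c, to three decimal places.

With v = 0.910 and u' = 0.220 (in units of c),
u = (u' + v)/(1 + u'v/c²):
u = (0.220 + 0.910) / (1 + 0.220·0.910) = 1.1300/1.2002 = 0.9415

0.942c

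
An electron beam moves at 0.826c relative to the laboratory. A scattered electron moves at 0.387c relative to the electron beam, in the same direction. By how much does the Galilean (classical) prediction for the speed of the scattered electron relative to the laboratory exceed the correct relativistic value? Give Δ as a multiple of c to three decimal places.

Δ = 0.294c

Galilean: u_cl = 0.387 + 0.826 = 1.2130.
Relativistic: u_rel = (0.387 + 0.826) / (1 + 0.387·0.826) = 1.2130/1.3197 = 0.9192.
Δ = 1.2130 − 0.9192 = 0.2938.
(The classical prediction exceeds c; the relativistic result does not.)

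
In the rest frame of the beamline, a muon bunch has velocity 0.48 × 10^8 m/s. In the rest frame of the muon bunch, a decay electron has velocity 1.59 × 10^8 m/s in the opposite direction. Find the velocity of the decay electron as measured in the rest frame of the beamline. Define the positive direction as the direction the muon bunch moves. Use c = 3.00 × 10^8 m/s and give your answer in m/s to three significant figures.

-1.21 × 10^8 m/s

In units of c (dividing by 3.00 × 10^8 m/s): v = 0.160, u' = -0.530.
u = (u' + v)/(1 + u'v/c²):
u = (-0.530 + 0.160) / (1 + (-0.530)·0.160) = -0.3700/0.9152 = -0.4043
Converting back: u = -0.4043 × 3.00 × 10^8 m/s.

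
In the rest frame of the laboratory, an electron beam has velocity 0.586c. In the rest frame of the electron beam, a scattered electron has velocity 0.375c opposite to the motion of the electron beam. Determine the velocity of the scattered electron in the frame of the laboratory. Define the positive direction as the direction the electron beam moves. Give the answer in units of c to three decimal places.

+0.270c

With v = 0.586 and u' = -0.375 (in units of c),
u = (u' + v)/(1 + u'v/c²):
u = (-0.375 + 0.586) / (1 + (-0.375)·0.586) = 0.2110/0.7802 = 0.2704
(Galilean addition would give +0.211c.)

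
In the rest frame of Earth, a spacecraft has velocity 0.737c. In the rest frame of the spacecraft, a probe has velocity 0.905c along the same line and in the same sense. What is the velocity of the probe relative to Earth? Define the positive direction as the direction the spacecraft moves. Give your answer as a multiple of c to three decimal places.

0.985c

With v = 0.737 and u' = 0.905 (in units of c),
u = (u' + v)/(1 + u'v/c²):
u = (0.905 + 0.737) / (1 + 0.905·0.737) = 1.6420/1.6670 = 0.9850
(Galilean addition would give +1.642c, exceeding c.)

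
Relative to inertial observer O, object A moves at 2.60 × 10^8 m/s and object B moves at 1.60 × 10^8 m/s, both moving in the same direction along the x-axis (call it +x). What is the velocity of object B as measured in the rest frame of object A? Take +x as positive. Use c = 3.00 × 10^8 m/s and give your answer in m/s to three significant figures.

β_A = 0.867, β_B = 0.533 (dividing each by c = 3.00 × 10^8 m/s).
Transform to A's frame with the inverse velocity-addition law: u' = (u − v)/(1 − uv/c²), taking u = β_B and v = β_A.
u' = (0.533 − 0.867) / (1 − (0.867)(0.533)) = -0.3333/0.5378 = -0.6198.
u' = -0.6198 × 3.00 × 10^8 m/s.

-1.86 × 10^8 m/s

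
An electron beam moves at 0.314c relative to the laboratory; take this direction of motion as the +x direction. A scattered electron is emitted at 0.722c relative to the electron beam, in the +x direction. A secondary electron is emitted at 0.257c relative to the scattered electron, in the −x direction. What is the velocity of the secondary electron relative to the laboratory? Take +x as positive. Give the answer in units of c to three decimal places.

+0.750c

Apply u = (u' + v)/(1 + u'v/c²) successively, working outward toward the laboratory.
Start: velocity of the electron beam relative to the laboratory = 0.3140c.
Compose with the scattered electron (u' = 0.722 in the electron beam frame): u_1 = (0.722 + 0.314) / (1 + 0.722·0.314) = 1.0360/1.2267 = 0.8445.
Compose with the secondary electron (u' = -0.257 in the scattered electron frame): u_2 = (-0.257 + 0.845) / (1 + (-0.257)·0.845) = 0.5875/0.7830 = 0.7504.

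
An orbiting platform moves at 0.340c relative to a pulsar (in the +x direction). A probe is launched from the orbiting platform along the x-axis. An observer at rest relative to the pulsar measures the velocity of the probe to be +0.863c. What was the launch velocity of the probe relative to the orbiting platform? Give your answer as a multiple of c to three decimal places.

Invert the composition law: u' = (u − v)/(1 − uv/c²).
u' = (0.863 − 0.340) / (1 − (0.863)(0.340)) = 0.5230/0.7066 = 0.7402.

+0.740c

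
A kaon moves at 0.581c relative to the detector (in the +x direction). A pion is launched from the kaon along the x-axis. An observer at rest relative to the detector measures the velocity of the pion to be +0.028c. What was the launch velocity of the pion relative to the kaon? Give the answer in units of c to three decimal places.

Invert the composition law: u' = (u − v)/(1 − uv/c²).
u' = (0.028 − 0.581) / (1 − (0.028)(0.581)) = -0.5530/0.9837 = -0.5621.

-0.562c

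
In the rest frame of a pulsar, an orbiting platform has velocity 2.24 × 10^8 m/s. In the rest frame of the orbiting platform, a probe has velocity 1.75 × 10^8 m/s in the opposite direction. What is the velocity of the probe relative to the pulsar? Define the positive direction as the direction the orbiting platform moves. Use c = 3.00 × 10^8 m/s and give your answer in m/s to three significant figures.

In units of c (dividing by 3.00 × 10^8 m/s): v = 0.747, u' = -0.583.
u = (u' + v)/(1 + u'v/c²):
u = (-0.583 + 0.747) / (1 + (-0.583)·0.747) = 0.1633/0.5644 = 0.2894
(Galilean addition would give +0.163c.)
Converting back: u = 0.2894 × 3.00 × 10^8 m/s.

+8.68 × 10^7 m/s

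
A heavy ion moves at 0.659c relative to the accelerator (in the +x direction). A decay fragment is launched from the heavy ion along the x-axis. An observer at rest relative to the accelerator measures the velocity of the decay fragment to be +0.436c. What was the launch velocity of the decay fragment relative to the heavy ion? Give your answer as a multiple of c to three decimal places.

Invert the composition law: u' = (u − v)/(1 − uv/c²).
u' = (0.436 − 0.659) / (1 − (0.436)(0.659)) = -0.2230/0.7127 = -0.3129.

-0.313c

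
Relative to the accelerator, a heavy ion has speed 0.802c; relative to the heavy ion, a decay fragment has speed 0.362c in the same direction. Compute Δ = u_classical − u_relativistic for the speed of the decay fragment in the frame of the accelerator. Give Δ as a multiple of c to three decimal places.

Δ = 0.262c

Galilean: u_cl = 0.362 + 0.802 = 1.1640.
Relativistic: u_rel = (0.362 + 0.802) / (1 + 0.362·0.802) = 1.1640/1.2903 = 0.9021.
Δ = 1.1640 − 0.9021 = 0.2619.
(The classical prediction exceeds c; the relativistic result does not.)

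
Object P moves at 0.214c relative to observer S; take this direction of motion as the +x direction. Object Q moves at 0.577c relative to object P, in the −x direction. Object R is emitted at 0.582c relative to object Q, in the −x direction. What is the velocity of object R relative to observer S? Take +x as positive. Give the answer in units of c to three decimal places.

-0.803c

Apply u = (u' + v)/(1 + u'v/c²) successively, working outward toward observer S.
Start: velocity of object P relative to observer S = 0.2140c.
Compose with object Q (u' = -0.577 in object P frame): u_1 = (-0.577 + 0.214) / (1 + (-0.577)·0.214) = -0.3630/0.8765 = -0.4141.
Compose with object R (u' = -0.582 in object Q frame): u_2 = (-0.582 + (-0.414)) / (1 + (-0.582)·(-0.414)) = -0.9961/1.2410 = -0.8027.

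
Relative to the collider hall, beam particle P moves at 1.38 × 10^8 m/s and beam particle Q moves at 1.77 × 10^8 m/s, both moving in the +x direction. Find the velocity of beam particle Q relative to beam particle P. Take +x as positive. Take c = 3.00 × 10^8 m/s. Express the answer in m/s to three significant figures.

β_A = 0.460, β_B = 0.590 (dividing each by c = 3.00 × 10^8 m/s).
Transform to A's frame with the inverse velocity-addition law: u' = (u − v)/(1 − uv/c²), taking u = β_B and v = β_A.
u' = (0.590 − 0.460) / (1 − (0.460)(0.590)) = 0.1300/0.7286 = 0.1784.
u' = 0.1784 × 3.00 × 10^8 m/s.

+5.35 × 10^7 m/s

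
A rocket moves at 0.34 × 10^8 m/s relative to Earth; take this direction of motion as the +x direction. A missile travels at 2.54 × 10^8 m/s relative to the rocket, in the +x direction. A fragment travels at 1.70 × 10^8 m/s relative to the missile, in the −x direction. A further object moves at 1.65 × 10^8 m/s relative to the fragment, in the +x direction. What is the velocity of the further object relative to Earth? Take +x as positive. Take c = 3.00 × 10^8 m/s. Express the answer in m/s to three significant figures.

+2.61 × 10^8 m/s

Apply u = (u' + v)/(1 + u'v/c²) successively, working outward toward Earth.
(Dividing each given speed by c = 3.00 × 10^8 m/s to work in units of c.)
Start: velocity of the rocket relative to Earth = 0.1133c.
Compose with the missile (u' = 0.847 in the rocket frame): u_1 = (0.847 + 0.113) / (1 + 0.847·0.113) = 0.9600/1.0960 = 0.8759.
Compose with the fragment (u' = -0.567 in the missile frame): u_2 = (-0.567 + 0.876) / (1 + (-0.567)·0.876) = 0.3093/0.5036 = 0.6141.
Compose with the further object (u' = 0.550 in the fragment frame): u_3 = (0.550 + 0.614) / (1 + 0.550·0.614) = 1.1641/1.3378 = 0.8702.
So u = 0.8702 × 3.00 × 10^8 m/s.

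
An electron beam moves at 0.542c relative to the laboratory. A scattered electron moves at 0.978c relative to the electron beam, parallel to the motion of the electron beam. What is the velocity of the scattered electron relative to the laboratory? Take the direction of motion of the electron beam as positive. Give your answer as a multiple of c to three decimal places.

With v = 0.542 and u' = 0.978 (in units of c),
u = (u' + v)/(1 + u'v/c²):
u = (0.978 + 0.542) / (1 + 0.978·0.542) = 1.5200/1.5301 = 0.9934

0.993c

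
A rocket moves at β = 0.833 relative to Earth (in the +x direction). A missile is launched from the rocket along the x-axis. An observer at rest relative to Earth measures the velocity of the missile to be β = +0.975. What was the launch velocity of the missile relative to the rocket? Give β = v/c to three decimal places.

β = +0.756

Invert the composition law: u' = (u − v)/(1 − uv/c²).
u' = (0.975 − 0.833) / (1 − (0.975)(0.833)) = 0.1420/0.1878 = 0.7560.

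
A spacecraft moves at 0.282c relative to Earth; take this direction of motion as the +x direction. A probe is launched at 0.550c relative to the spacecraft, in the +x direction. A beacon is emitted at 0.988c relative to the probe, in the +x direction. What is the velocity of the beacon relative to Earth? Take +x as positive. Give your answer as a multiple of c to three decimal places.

0.998c

Apply u = (u' + v)/(1 + u'v/c²) successively, working outward toward Earth.
Start: velocity of the spacecraft relative to Earth = 0.2820c.
Compose with the probe (u' = 0.550 in the spacecraft frame): u_1 = (0.550 + 0.282) / (1 + 0.550·0.282) = 0.8320/1.1551 = 0.7203.
Compose with the beacon (u' = 0.988 in the probe frame): u_2 = (0.988 + 0.720) / (1 + 0.988·0.720) = 1.7083/1.7116 = 0.9980.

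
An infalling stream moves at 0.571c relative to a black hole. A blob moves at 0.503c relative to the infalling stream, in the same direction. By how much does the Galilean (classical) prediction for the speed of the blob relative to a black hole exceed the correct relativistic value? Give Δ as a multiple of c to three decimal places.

Galilean: u_cl = 0.503 + 0.571 = 1.0740.
Relativistic: u_rel = (0.503 + 0.571) / (1 + 0.503·0.571) = 1.0740/1.2872 = 0.8344.
Δ = 1.0740 − 0.8344 = 0.2396.
(The classical prediction exceeds c; the relativistic result does not.)

Δ = 0.240c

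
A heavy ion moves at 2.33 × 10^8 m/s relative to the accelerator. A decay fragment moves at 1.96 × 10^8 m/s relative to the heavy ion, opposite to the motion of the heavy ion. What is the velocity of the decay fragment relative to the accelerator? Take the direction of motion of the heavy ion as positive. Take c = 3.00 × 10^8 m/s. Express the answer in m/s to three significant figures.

In units of c (dividing by 3.00 × 10^8 m/s): v = 0.777, u' = -0.653.
u = (u' + v)/(1 + u'v/c²):
u = (-0.653 + 0.777) / (1 + (-0.653)·0.777) = 0.1233/0.4926 = 0.2504
Converting back: u = 0.2504 × 3.00 × 10^8 m/s.

+7.51 × 10^7 m/s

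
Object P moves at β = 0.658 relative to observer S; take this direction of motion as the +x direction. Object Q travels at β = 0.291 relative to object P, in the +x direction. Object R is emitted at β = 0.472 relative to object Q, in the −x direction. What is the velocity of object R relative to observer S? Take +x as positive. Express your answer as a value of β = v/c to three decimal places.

β = +0.520

Apply u = (u' + v)/(1 + u'v/c²) successively, working outward toward observer S.
Start: velocity of object P relative to observer S = 0.6580c.
Compose with object Q (u' = 0.291 in object P frame): u_1 = (0.291 + 0.658) / (1 + 0.291·0.658) = 0.9490/1.1915 = 0.7965.
Compose with object R (u' = -0.472 in object Q frame): u_2 = (-0.472 + 0.796) / (1 + (-0.472)·0.796) = 0.3245/0.6241 = 0.5200.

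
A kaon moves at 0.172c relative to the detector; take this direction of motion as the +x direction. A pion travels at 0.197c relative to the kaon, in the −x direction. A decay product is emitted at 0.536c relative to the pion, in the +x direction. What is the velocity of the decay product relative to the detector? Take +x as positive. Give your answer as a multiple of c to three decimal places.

+0.517c

Apply u = (u' + v)/(1 + u'v/c²) successively, working outward toward the detector.
Start: velocity of the kaon relative to the detector = 0.1720c.
Compose with the pion (u' = -0.197 in the kaon frame): u_1 = (-0.197 + 0.172) / (1 + (-0.197)·0.172) = -0.0250/0.9661 = -0.0259.
Compose with the decay product (u' = 0.536 in the pion frame): u_2 = (0.536 + (-0.026)) / (1 + 0.536·(-0.026)) = 0.5101/0.9861 = 0.5173.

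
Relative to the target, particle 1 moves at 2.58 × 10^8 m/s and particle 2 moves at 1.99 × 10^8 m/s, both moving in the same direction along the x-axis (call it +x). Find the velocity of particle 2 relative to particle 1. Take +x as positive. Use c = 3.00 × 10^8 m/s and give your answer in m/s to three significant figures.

β_A = 0.860, β_B = 0.663 (dividing each by c = 3.00 × 10^8 m/s).
Transform to A's frame with the inverse velocity-addition law: u' = (u − v)/(1 − uv/c²), taking u = β_B and v = β_A.
u' = (0.663 − 0.860) / (1 − (0.860)(0.663)) = -0.1967/0.4295 = -0.4579.
u' = -0.4579 × 3.00 × 10^8 m/s.

-1.37 × 10^8 m/s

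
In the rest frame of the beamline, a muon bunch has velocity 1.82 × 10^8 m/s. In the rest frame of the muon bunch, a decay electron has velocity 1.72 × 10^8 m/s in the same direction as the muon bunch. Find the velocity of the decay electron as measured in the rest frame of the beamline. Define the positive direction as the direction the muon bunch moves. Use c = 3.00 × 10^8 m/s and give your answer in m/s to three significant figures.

2.63 × 10^8 m/s

In units of c (dividing by 3.00 × 10^8 m/s): v = 0.607, u' = 0.573.
u = (u' + v)/(1 + u'v/c²):
u = (0.573 + 0.607) / (1 + 0.573·0.607) = 1.1800/1.3478 = 0.8755
(Galilean addition would give +1.180c, exceeding c.)
Converting back: u = 0.8755 × 3.00 × 10^8 m/s.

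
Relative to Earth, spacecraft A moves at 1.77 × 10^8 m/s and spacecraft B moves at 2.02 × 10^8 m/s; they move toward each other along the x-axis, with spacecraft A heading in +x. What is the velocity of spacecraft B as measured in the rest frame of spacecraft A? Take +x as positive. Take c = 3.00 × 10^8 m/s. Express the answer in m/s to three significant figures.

-2.71 × 10^8 m/s

β_A = 0.590, β_B = -0.673 (dividing each by c = 3.00 × 10^8 m/s).
Transform to A's frame with the inverse velocity-addition law: u' = (u − v)/(1 − uv/c²), taking u = β_B and v = β_A.
u' = (-0.673 − 0.590) / (1 − (0.590)(-0.673)) = -1.2633/1.3973 = -0.9041.
u' = -0.9041 × 3.00 × 10^8 m/s.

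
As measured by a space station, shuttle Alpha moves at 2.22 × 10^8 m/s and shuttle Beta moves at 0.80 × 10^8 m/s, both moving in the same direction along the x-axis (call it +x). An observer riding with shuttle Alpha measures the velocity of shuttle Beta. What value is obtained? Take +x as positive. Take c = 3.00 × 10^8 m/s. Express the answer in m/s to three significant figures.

-1.77 × 10^8 m/s

β_A = 0.740, β_B = 0.267 (dividing each by c = 3.00 × 10^8 m/s).
Transform to A's frame with the inverse velocity-addition law: u' = (u − v)/(1 − uv/c²), taking u = β_B and v = β_A.
u' = (0.267 − 0.740) / (1 − (0.740)(0.267)) = -0.4733/0.8027 = -0.5897.
u' = -0.5897 × 3.00 × 10^8 m/s.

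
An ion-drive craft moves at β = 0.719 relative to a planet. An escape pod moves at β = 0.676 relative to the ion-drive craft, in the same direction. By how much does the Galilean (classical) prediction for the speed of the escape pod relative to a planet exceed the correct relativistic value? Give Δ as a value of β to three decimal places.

Galilean: u_cl = 0.676 + 0.719 = 1.3950.
Relativistic: u_rel = (0.676 + 0.719) / (1 + 0.676·0.719) = 1.3950/1.4860 = 0.9387.
Δ = 1.3950 − 0.9387 = 0.4563.
(The classical prediction exceeds c; the relativistic result does not.)

Δ = 0.456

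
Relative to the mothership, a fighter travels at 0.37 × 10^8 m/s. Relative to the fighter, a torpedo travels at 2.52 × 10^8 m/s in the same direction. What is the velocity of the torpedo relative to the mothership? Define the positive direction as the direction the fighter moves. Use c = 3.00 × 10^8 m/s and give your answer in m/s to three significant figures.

In units of c (dividing by 3.00 × 10^8 m/s): v = 0.123, u' = 0.840.
u = (u' + v)/(1 + u'v/c²):
u = (0.840 + 0.123) / (1 + 0.840·0.123) = 0.9633/1.1036 = 0.8729
Converting back: u = 0.8729 × 3.00 × 10^8 m/s.

2.62 × 10^8 m/s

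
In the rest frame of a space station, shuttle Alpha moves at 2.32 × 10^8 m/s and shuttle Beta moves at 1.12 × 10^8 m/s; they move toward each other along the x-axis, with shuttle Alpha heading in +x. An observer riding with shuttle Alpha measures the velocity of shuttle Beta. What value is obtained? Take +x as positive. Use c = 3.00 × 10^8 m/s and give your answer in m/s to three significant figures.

-2.67 × 10^8 m/s

β_A = 0.773, β_B = -0.373 (dividing each by c = 3.00 × 10^8 m/s).
Transform to A's frame with the inverse velocity-addition law: u' = (u − v)/(1 − uv/c²), taking u = β_B and v = β_A.
u' = (-0.373 − 0.773) / (1 − (0.773)(-0.373)) = -1.1467/1.2887 = -0.8898.
u' = -0.8898 × 3.00 × 10^8 m/s.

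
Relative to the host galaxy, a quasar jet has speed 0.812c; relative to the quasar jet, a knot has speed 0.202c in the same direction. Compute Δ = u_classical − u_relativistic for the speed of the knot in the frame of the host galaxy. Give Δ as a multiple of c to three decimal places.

Galilean: u_cl = 0.202 + 0.812 = 1.0140.
Relativistic: u_rel = (0.202 + 0.812) / (1 + 0.202·0.812) = 1.0140/1.1640 = 0.8711.
Δ = 1.0140 − 0.8711 = 0.1429.
(The classical prediction exceeds c; the relativistic result does not.)

Δ = 0.143c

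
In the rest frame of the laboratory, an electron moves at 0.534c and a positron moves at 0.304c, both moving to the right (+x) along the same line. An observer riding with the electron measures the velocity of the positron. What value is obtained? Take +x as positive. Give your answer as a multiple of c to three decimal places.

β_A = 0.534, β_B = 0.304.
Transform to A's frame with the inverse velocity-addition law: u' = (u − v)/(1 − uv/c²), taking u = β_B and v = β_A.
u' = (0.304 − 0.534) / (1 − (0.534)(0.304)) = -0.2300/0.8377 = -0.2746.

-0.275c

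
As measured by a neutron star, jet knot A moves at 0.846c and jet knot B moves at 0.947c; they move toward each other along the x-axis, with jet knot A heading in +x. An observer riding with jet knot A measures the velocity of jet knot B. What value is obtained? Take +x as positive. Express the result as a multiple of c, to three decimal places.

β_A = 0.846, β_B = -0.947.
Transform to A's frame with the inverse velocity-addition law: u' = (u − v)/(1 − uv/c²), taking u = β_B and v = β_A.
u' = (-0.947 − 0.846) / (1 − (0.846)(-0.947)) = -1.7930/1.8012 = -0.9955.

-0.995c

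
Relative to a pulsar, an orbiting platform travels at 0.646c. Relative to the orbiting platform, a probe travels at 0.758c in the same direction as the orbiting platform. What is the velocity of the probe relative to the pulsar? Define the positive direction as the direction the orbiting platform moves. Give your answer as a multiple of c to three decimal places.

With v = 0.646 and u' = 0.758 (in units of c),
u = (u' + v)/(1 + u'v/c²):
u = (0.758 + 0.646) / (1 + 0.758·0.646) = 1.4040/1.4897 = 0.9425

0.942c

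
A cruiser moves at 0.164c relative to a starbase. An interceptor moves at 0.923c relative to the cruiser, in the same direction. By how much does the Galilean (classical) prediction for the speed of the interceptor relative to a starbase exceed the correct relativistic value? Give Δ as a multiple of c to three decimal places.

Galilean: u_cl = 0.923 + 0.164 = 1.0870.
Relativistic: u_rel = (0.923 + 0.164) / (1 + 0.923·0.164) = 1.0870/1.1514 = 0.9441.
Δ = 1.0870 − 0.9441 = 0.1429.
(The classical prediction exceeds c; the relativistic result does not.)

Δ = 0.143c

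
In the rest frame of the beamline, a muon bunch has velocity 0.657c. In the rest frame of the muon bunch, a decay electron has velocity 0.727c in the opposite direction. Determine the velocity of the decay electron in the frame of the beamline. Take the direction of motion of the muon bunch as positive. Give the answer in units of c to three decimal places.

-0.134c

With v = 0.657 and u' = -0.727 (in units of c),
u = (u' + v)/(1 + u'v/c²):
u = (-0.727 + 0.657) / (1 + (-0.727)·0.657) = -0.0700/0.5224 = -0.1340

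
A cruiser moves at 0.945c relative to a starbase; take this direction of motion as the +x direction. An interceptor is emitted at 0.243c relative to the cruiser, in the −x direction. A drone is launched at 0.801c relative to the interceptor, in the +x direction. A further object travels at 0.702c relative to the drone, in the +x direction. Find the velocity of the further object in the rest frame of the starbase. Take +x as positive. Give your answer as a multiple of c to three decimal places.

Apply u = (u' + v)/(1 + u'v/c²) successively, working outward toward the starbase.
Start: velocity of the cruiser relative to the starbase = 0.9450c.
Compose with the interceptor (u' = -0.243 in the cruiser frame): u_1 = (-0.243 + 0.945) / (1 + (-0.243)·0.945) = 0.7020/0.7704 = 0.9113.
Compose with the drone (u' = 0.801 in the interceptor frame): u_2 = (0.801 + 0.911) / (1 + 0.801·0.911) = 1.7123/1.7299 = 0.9898.
Compose with the further object (u' = 0.702 in the drone frame): u_3 = (0.702 + 0.990) / (1 + 0.702·0.990) = 1.6918/1.6948 = 0.9982.

+0.998c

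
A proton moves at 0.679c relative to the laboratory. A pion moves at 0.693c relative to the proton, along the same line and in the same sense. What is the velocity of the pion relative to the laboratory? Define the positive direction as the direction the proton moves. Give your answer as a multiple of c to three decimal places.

0.933c

With v = 0.679 and u' = 0.693 (in units of c),
u = (u' + v)/(1 + u'v/c²):
u = (0.693 + 0.679) / (1 + 0.693·0.679) = 1.3720/1.4705 = 0.9330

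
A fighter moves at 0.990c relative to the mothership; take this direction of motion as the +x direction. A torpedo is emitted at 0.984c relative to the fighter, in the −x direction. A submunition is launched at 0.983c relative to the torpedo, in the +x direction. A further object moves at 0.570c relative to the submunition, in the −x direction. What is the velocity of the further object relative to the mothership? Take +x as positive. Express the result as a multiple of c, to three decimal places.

+0.962c

Apply u = (u' + v)/(1 + u'v/c²) successively, working outward toward the mothership.
Start: velocity of the fighter relative to the mothership = 0.9900c.
Compose with the torpedo (u' = -0.984 in the fighter frame): u_1 = (-0.984 + 0.990) / (1 + (-0.984)·0.990) = 0.0060/0.0258 = 0.2322.
Compose with the submunition (u' = 0.983 in the torpedo frame): u_2 = (0.983 + 0.232) / (1 + 0.983·0.232) = 1.2152/1.2283 = 0.9894.
Compose with the further object (u' = -0.570 in the submunition frame): u_3 = (-0.570 + 0.989) / (1 + (-0.570)·0.989) = 0.4194/0.4361 = 0.9617.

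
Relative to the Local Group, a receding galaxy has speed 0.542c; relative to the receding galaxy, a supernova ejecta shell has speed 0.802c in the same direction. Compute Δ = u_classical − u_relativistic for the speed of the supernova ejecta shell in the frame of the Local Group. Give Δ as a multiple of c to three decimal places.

Δ = 0.407c

Galilean: u_cl = 0.802 + 0.542 = 1.3440.
Relativistic: u_rel = (0.802 + 0.542) / (1 + 0.802·0.542) = 1.3440/1.4347 = 0.9368.
Δ = 1.3440 − 0.9368 = 0.4072.
(The classical prediction exceeds c; the relativistic result does not.)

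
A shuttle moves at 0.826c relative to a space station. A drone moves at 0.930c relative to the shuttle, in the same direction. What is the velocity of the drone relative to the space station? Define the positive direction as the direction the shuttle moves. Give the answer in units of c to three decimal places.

With v = 0.826 and u' = 0.930 (in units of c),
u = (u' + v)/(1 + u'v/c²):
u = (0.930 + 0.826) / (1 + 0.930·0.826) = 1.7560/1.7682 = 0.9931

0.993c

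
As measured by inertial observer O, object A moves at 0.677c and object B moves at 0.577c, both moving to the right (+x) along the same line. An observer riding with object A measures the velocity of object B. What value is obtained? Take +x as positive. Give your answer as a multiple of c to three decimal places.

-0.164c

β_A = 0.677, β_B = 0.577.
Transform to A's frame with the inverse velocity-addition law: u' = (u − v)/(1 − uv/c²), taking u = β_B and v = β_A.
u' = (0.577 − 0.677) / (1 − (0.677)(0.577)) = -0.1000/0.6094 = -0.1641.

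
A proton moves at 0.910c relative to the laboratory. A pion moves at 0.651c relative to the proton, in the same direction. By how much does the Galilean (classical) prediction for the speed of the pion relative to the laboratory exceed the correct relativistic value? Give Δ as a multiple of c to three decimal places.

Δ = 0.581c

Galilean: u_cl = 0.651 + 0.910 = 1.5610.
Relativistic: u_rel = (0.651 + 0.910) / (1 + 0.651·0.910) = 1.5610/1.5924 = 0.9803.
Δ = 1.5610 − 0.9803 = 0.5807.
(The classical prediction exceeds c; the relativistic result does not.)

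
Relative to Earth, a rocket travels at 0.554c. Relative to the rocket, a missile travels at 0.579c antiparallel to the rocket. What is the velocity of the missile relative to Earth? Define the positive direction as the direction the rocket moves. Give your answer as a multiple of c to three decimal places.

With v = 0.554 and u' = -0.579 (in units of c),
u = (u' + v)/(1 + u'v/c²):
u = (-0.579 + 0.554) / (1 + (-0.579)·0.554) = -0.0250/0.6792 = -0.0368
(Galilean addition would give -0.025c.)

-0.037c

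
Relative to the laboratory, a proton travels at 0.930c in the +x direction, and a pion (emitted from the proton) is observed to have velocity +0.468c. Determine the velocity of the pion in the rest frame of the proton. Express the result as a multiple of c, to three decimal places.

-0.818c

Invert the composition law: u' = (u − v)/(1 − uv/c²).
u' = (0.468 − 0.930) / (1 − (0.468)(0.930)) = -0.4620/0.5648 = -0.8180.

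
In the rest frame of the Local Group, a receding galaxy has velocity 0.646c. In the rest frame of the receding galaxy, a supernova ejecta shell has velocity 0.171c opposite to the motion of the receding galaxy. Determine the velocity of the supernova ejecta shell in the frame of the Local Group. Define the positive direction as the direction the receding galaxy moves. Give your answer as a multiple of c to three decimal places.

With v = 0.646 and u' = -0.171 (in units of c),
u = (u' + v)/(1 + u'v/c²):
u = (-0.171 + 0.646) / (1 + (-0.171)·0.646) = 0.4750/0.8895 = 0.5340
(Galilean addition would give +0.475c.)

+0.534c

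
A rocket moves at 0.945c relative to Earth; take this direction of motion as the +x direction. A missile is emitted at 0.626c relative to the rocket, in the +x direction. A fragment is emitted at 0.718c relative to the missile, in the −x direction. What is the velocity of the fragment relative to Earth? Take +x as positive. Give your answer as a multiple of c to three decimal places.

+0.924c

Apply u = (u' + v)/(1 + u'v/c²) successively, working outward toward Earth.
Start: velocity of the rocket relative to Earth = 0.9450c.
Compose with the missile (u' = 0.626 in the rocket frame): u_1 = (0.626 + 0.945) / (1 + 0.626·0.945) = 1.5710/1.5916 = 0.9871.
Compose with the fragment (u' = -0.718 in the missile frame): u_2 = (-0.718 + 0.987) / (1 + (-0.718)·0.987) = 0.2691/0.2913 = 0.9238.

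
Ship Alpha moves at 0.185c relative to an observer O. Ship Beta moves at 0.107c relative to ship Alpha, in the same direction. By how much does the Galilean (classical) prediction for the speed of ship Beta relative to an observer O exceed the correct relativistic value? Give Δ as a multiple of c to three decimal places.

Galilean: u_cl = 0.107 + 0.185 = 0.2920.
Relativistic: u_rel = (0.107 + 0.185) / (1 + 0.107·0.185) = 0.2920/1.0198 = 0.2863.
Δ = 0.2920 − 0.2863 = 0.0057.

Δ = 0.006c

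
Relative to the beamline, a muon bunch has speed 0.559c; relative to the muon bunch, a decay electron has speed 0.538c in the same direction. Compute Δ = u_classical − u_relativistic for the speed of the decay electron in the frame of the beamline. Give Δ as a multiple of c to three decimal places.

Δ = 0.254c

Galilean: u_cl = 0.538 + 0.559 = 1.0970.
Relativistic: u_rel = (0.538 + 0.559) / (1 + 0.538·0.559) = 1.0970/1.3007 = 0.8434.
Δ = 1.0970 − 0.8434 = 0.2536.
(The classical prediction exceeds c; the relativistic result does not.)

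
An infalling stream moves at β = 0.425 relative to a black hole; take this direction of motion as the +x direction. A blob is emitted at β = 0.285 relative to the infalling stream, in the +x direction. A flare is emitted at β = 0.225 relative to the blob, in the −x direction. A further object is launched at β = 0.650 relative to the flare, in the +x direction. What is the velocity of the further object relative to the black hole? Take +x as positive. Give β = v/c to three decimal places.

Apply u = (u' + v)/(1 + u'v/c²) successively, working outward toward the black hole.
Start: velocity of the infalling stream relative to the black hole = 0.4250c.
Compose with the blob (u' = 0.285 in the infalling stream frame): u_1 = (0.285 + 0.425) / (1 + 0.285·0.425) = 0.7100/1.1211 = 0.6333.
Compose with the flare (u' = -0.225 in the blob frame): u_2 = (-0.225 + 0.633) / (1 + (-0.225)·0.633) = 0.4083/0.8575 = 0.4761.
Compose with the further object (u' = 0.650 in the flare frame): u_3 = (0.650 + 0.476) / (1 + 0.650·0.476) = 1.1261/1.3095 = 0.8600.

β = +0.860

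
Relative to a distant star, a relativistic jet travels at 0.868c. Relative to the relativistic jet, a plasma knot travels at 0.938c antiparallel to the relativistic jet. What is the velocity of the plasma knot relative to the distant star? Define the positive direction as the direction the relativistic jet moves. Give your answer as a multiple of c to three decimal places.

With v = 0.868 and u' = -0.938 (in units of c),
u = (u' + v)/(1 + u'v/c²):
u = (-0.938 + 0.868) / (1 + (-0.938)·0.868) = -0.0700/0.1858 = -0.3767

-0.377c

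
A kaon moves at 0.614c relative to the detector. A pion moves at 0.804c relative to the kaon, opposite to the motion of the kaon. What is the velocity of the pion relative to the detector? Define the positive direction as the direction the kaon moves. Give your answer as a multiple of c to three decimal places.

With v = 0.614 and u' = -0.804 (in units of c),
u = (u' + v)/(1 + u'v/c²):
u = (-0.804 + 0.614) / (1 + (-0.804)·0.614) = -0.1900/0.5063 = -0.3752

-0.375c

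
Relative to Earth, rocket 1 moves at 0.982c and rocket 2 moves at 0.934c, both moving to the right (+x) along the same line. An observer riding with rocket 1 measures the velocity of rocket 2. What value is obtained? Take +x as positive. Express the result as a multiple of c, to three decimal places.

-0.580c

β_A = 0.982, β_B = 0.934.
Transform to A's frame with the inverse velocity-addition law: u' = (u − v)/(1 − uv/c²), taking u = β_B and v = β_A.
u' = (0.934 − 0.982) / (1 − (0.982)(0.934)) = -0.0480/0.0828 = -0.5796.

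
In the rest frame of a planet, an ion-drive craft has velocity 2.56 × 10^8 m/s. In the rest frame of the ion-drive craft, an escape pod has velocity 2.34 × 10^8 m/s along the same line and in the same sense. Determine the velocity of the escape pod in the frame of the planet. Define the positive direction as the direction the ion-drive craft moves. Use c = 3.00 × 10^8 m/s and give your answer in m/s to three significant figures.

In units of c (dividing by 3.00 × 10^8 m/s): v = 0.853, u' = 0.780.
u = (u' + v)/(1 + u'v/c²):
u = (0.780 + 0.853) / (1 + 0.780·0.853) = 1.6333/1.6656 = 0.9806
Converting back: u = 0.9806 × 3.00 × 10^8 m/s.

2.94 × 10^8 m/s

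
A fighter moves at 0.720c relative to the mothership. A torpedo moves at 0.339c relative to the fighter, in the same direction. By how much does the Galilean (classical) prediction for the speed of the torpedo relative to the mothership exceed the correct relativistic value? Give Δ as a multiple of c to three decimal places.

Δ = 0.208c

Galilean: u_cl = 0.339 + 0.720 = 1.0590.
Relativistic: u_rel = (0.339 + 0.720) / (1 + 0.339·0.720) = 1.0590/1.2441 = 0.8512.
Δ = 1.0590 − 0.8512 = 0.2078.
(The classical prediction exceeds c; the relativistic result does not.)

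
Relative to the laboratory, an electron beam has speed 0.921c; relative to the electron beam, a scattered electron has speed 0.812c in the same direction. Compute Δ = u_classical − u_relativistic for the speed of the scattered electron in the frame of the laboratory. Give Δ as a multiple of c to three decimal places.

Δ = 0.741c

Galilean: u_cl = 0.812 + 0.921 = 1.7330.
Relativistic: u_rel = (0.812 + 0.921) / (1 + 0.812·0.921) = 1.7330/1.7479 = 0.9915.
Δ = 1.7330 − 0.9915 = 0.7415.
(The classical prediction exceeds c; the relativistic result does not.)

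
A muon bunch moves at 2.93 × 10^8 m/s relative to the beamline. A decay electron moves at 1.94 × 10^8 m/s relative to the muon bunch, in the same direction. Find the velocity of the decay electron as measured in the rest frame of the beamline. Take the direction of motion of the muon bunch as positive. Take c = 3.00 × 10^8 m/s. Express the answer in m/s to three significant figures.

2.98 × 10^8 m/s

In units of c (dividing by 3.00 × 10^8 m/s): v = 0.977, u' = 0.647.
u = (u' + v)/(1 + u'v/c²):
u = (0.647 + 0.977) / (1 + 0.647·0.977) = 1.6233/1.6316 = 0.9949
Converting back: u = 0.9949 × 3.00 × 10^8 m/s.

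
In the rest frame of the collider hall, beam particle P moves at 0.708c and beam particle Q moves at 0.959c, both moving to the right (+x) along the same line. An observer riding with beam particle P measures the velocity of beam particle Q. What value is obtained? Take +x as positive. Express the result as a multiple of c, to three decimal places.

β_A = 0.708, β_B = 0.959.
Transform to A's frame with the inverse velocity-addition law: u' = (u − v)/(1 − uv/c²), taking u = β_B and v = β_A.
u' = (0.959 − 0.708) / (1 − (0.708)(0.959)) = 0.2510/0.3210 = 0.7819.

+0.782c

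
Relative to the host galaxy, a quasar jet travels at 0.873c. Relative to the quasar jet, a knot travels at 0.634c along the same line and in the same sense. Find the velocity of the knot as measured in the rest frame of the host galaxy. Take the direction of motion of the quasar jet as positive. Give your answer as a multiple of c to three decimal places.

0.970c

With v = 0.873 and u' = 0.634 (in units of c),
u = (u' + v)/(1 + u'v/c²):
u = (0.634 + 0.873) / (1 + 0.634·0.873) = 1.5070/1.5535 = 0.9701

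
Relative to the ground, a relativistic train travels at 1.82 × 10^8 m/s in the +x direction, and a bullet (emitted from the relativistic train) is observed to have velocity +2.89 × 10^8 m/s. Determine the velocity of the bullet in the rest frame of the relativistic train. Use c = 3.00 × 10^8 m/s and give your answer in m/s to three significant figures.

+2.57 × 10^8 m/s

v = 0.607c, u = 0.963c.
Invert the composition law: u' = (u − v)/(1 − uv/c²).
u' = (0.963 − 0.607) / (1 − (0.963)(0.607)) = 0.3567/0.4156 = 0.8582.
u' = 0.8582 × 3.00 × 10^8 m/s.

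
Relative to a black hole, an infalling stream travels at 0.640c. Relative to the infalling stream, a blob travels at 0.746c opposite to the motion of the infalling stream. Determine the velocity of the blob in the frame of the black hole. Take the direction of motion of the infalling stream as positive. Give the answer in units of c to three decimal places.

-0.203c

With v = 0.640 and u' = -0.746 (in units of c),
u = (u' + v)/(1 + u'v/c²):
u = (-0.746 + 0.640) / (1 + (-0.746)·0.640) = -0.1060/0.5226 = -0.2028
(Galilean addition would give -0.106c.)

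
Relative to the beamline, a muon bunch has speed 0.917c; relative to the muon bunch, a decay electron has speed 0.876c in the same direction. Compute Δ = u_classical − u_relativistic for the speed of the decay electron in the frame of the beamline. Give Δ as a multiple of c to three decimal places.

Δ = 0.799c

Galilean: u_cl = 0.876 + 0.917 = 1.7930.
Relativistic: u_rel = (0.876 + 0.917) / (1 + 0.876·0.917) = 1.7930/1.8033 = 0.9943.
Δ = 1.7930 − 0.9943 = 0.7987.
(The classical prediction exceeds c; the relativistic result does not.)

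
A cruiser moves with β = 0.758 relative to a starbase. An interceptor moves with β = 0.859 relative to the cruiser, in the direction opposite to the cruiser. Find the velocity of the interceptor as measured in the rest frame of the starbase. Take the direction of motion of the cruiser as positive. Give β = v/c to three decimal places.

With v = 0.758 and u' = -0.859 (in units of c),
u = (u' + v)/(1 + u'v/c²):
u = (-0.859 + 0.758) / (1 + (-0.859)·0.758) = -0.1010/0.3489 = -0.2895
(Galilean addition would give -0.101c.)

β = -0.289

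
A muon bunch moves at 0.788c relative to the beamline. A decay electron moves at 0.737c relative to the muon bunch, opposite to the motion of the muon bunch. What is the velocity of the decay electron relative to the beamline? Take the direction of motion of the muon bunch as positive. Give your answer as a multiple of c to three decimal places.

+0.122c

With v = 0.788 and u' = -0.737 (in units of c),
u = (u' + v)/(1 + u'v/c²):
u = (-0.737 + 0.788) / (1 + (-0.737)·0.788) = 0.0510/0.4192 = 0.1216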